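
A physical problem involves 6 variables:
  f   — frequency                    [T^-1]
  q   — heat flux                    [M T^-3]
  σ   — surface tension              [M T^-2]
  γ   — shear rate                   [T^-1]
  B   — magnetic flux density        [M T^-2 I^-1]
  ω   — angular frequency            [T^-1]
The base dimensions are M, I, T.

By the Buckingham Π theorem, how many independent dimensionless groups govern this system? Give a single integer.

3

Write exponents as rows M,I,T / cols f,q,σ,γ,B,ω:
  M: [ 0  1  1  0  1  0]
  I: [ 0  0  0  0 -1  0]
  T: [-1 -3 -2 -1 -2 -1]
RREF → pivots at {f,q,B} ⇒ r = 3
6 vars − rank 3 = 3 Π groups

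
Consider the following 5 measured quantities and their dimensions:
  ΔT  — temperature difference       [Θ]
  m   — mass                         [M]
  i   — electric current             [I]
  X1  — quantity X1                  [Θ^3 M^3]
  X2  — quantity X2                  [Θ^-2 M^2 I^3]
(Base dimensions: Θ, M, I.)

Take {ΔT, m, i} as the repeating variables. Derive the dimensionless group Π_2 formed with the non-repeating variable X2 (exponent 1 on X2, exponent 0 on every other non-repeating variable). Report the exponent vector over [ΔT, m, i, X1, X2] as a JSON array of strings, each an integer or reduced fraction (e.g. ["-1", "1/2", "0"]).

["2", "-2", "-3", "0", "1"]

Write exponents as rows Θ,M,I / cols ΔT,m,i,X1,X2:
  Θ: [ 1  0  0  3 -2]
  M: [ 0  1  0  3  2]
  I: [ 0  0  1  0  3]
RREF → pivots at {ΔT,m,i} ⇒ r = 3
Repeat: ΔT,m,i; free: X1,X2
RREF:
  r0: [   1    0    0    3   -2]
  r1: [   0    1    0    3    2]
  r2: [   0    0    1    0    3]
Fix exponent of X2 at 1, X1 at 0; solve each RREF row for its pivot's exponent:
  r0: exp(ΔT) + (-2)·1 = 0 ⇒ exp(ΔT) = 2
  r1: exp(m) + (2)·1 = 0 ⇒ exp(m) = -2
  r2: exp(i) + (3)·1 = 0 ⇒ exp(i) = -3
Π_2 = ΔT^2 · m^-2 · i^-3 · X2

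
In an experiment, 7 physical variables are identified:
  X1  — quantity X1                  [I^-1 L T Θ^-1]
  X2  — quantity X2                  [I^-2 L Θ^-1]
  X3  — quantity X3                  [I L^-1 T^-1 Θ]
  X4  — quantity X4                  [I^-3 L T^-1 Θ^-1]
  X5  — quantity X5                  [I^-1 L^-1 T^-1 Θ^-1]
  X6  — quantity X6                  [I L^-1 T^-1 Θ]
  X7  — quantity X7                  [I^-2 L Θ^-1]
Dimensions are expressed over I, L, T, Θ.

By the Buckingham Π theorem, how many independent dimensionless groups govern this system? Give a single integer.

Dimensional matrix (I×L×T×Θ by X1×X2×X3×X4×X5×X6×X7):
  I: [-1 -2  1 -3 -1  1 -2]
  L: [ 1  1 -1  1 -1 -1  1]
  T: [ 1  0 -1 -1 -1 -1  0]
  Θ: [-1 -1  1 -1 -1  1 -1]
Row reduction gives pivot columns X1,X2,X5; rank = 3
7 vars − rank 3 = 4 Π groups

4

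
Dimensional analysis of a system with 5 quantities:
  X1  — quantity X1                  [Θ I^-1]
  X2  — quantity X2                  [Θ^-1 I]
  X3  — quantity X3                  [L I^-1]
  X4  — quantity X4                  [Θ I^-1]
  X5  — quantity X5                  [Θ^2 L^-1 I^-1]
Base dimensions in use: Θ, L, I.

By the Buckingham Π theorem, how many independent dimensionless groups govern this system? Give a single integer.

Exponent matrix [Θ,L,I] × [X1,X2,X3,X4,X5]:
  Θ: [ 1 -1  0  1  2]
  L: [ 0  0  1  0 -1]
  I: [-1  1 -1 -1 -1]
Row reduction gives pivot columns X1,X3; rank = 2
Π count = n − r = 5 − 2 = 3

3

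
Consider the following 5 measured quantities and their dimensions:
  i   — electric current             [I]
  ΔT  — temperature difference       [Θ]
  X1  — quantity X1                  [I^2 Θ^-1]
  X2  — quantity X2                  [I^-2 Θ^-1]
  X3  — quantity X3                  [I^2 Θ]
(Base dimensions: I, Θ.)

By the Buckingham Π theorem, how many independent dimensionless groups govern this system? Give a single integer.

Dimensional matrix (I×Θ by i×ΔT×X1×X2×X3):
  I: [ 1  0  2 -2  2]
  Θ: [ 0  1 -1 -1  1]
RREF → pivots at {i,ΔT} ⇒ r = 2
Π count = n − r = 5 − 2 = 3

3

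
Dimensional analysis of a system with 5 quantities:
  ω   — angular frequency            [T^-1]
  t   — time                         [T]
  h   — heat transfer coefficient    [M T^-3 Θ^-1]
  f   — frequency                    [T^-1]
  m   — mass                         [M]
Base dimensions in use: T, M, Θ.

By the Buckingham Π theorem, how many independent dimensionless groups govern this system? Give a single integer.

Exponent matrix [T,M,Θ] × [ω,t,h,f,m]:
  T: [-1  1 -3 -1  0]
  M: [ 0  0  1  0  1]
  Θ: [ 0  0 -1  0  0]
Row reduction gives pivot columns ω,h,m; rank = 3
n=5, r=3 ⇒ 2 dimensionless groups

2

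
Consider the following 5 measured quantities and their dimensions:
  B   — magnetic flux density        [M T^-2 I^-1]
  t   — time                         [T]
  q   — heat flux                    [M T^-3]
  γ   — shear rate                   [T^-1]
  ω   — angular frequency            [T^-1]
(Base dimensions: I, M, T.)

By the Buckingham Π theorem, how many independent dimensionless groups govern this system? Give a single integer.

2

Dimensional matrix (I×M×T by B×t×q×γ×ω):
  I: [-1  0  0  0  0]
  M: [ 1  0  1  0  0]
  T: [-2  1 -3 -1 -1]
Echelon form has 3 nonzero rows (pivots: B,t,q)
5 vars − rank 3 = 2 Π groups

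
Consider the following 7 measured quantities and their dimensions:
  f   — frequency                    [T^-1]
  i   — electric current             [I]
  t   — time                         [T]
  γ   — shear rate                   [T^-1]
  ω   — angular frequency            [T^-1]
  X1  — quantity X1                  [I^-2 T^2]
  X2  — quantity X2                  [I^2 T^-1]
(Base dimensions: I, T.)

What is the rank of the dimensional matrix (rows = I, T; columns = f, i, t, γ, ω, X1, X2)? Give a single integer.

2

Write exponents as rows I,T / cols f,i,t,γ,ω,X1,X2:
  I: [ 0  1  0  0  0 -2  2]
  T: [-1  0  1 -1 -1  2 -1]
Echelon form has 2 nonzero rows (pivots: f,i)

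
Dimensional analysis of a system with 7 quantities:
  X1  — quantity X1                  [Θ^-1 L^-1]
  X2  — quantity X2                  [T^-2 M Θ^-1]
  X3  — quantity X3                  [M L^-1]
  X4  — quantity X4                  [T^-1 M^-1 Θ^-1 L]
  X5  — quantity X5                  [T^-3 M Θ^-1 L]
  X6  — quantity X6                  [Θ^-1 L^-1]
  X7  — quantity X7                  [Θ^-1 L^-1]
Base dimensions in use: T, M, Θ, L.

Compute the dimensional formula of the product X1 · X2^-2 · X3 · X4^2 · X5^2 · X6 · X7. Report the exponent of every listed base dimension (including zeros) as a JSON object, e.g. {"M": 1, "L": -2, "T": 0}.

Write exponents as rows T,M,Θ,L / cols X1,X2,X3,X4,X5,X6,X7:
  T: [ 0 -2  0 -1 -3  0  0]
  M: [ 0  1  1 -1  1  0  0]
  Θ: [-1 -1  0 -1 -1 -1 -1]
  L: [-1  0 -1  1  1 -1 -1]
  [T]: (1)·0+(-2)·-2+(1)·0+(2)·-1+(2)·-3+(1)·0+(1)·0 = -4
  [M]: (1)·0+(-2)·1+(1)·1+(2)·-1+(2)·1+(1)·0+(1)·0 = -1
  [Θ]: (1)·-1+(-2)·-1+(1)·0+(2)·-1+(2)·-1+(1)·-1+(1)·-1 = -5
  [L]: (1)·-1+(-2)·0+(1)·-1+(2)·1+(2)·1+(1)·-1+(1)·-1 = 0
⇒ T^-4 M^-1 Θ^-5

{"T": -4, "M": -1, "Θ": -5, "L": 0}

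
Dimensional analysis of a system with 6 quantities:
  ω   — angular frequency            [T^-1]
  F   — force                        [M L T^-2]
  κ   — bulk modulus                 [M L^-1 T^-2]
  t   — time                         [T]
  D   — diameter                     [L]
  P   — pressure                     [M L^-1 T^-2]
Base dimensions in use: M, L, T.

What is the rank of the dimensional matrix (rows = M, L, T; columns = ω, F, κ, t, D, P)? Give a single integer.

Exponent matrix [M,L,T] × [ω,F,κ,t,D,P]:
  M: [ 0  1  1  0  0  1]
  L: [ 0  1 -1  0  1 -1]
  T: [-1 -2 -2  1  0 -2]
Row reduction gives pivot columns ω,F,κ; rank = 3

3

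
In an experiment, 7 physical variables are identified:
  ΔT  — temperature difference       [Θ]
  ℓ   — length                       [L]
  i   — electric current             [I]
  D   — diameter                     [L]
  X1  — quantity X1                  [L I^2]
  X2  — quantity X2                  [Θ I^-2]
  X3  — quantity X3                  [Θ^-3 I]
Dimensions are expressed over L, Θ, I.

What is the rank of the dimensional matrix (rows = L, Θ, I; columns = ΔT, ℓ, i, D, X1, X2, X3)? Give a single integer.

Exponent matrix [L,Θ,I] × [ΔT,ℓ,i,D,X1,X2,X3]:
  L: [ 0  1  0  1  1  0  0]
  Θ: [ 1  0  0  0  0  1 -3]
  I: [ 0  0  1  0  2 -2  1]
Echelon form has 3 nonzero rows (pivots: ΔT,ℓ,i)

3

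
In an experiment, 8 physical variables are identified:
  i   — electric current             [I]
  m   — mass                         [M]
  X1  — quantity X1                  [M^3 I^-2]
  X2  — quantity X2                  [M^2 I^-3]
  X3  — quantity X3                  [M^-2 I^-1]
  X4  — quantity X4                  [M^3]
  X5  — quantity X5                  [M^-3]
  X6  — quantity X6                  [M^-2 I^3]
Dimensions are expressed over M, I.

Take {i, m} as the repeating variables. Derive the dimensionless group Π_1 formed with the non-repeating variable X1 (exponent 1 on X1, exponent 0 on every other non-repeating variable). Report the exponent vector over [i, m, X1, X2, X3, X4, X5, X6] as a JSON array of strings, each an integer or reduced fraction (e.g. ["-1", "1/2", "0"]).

["2", "-3", "1", "0", "0", "0", "0", "0"]

Dimensional matrix (M×I by i×m×X1×X2×X3×X4×X5×X6):
  M: [ 0  1  3  2 -2  3 -3 -2]
  I: [ 1  0 -2 -3 -1  0  0  3]
Echelon form has 2 nonzero rows (pivots: i,m)
Pivot set = {i,m}, free = {X1,X2,X3,X4,X5,X6}
RREF:
  r0: [   1    0   -2   -3   -1    0    0    3]
  r1: [   0    1    3    2   -2    3   -3   -2]
Fix exponent of X1 at 1, X2 at 0, X3 at 0, X4 at 0, X5 at 0, X6 at 0; solve each RREF row for its pivot's exponent:
  r0: exp(i) + (-2)·1 = 0 ⇒ exp(i) = 2
  r1: exp(m) + (3)·1 = 0 ⇒ exp(m) = -3
Π_1 = i^2 · m^-3 · X1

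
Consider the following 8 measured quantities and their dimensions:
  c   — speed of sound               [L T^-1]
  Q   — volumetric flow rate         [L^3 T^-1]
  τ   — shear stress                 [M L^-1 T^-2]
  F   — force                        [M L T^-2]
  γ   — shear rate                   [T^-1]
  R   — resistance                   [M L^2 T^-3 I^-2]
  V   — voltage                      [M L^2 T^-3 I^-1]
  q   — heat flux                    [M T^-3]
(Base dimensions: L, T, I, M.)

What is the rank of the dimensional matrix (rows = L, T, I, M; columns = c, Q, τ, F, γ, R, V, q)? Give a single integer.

Exponent matrix [L,T,I,M] × [c,Q,τ,F,γ,R,V,q]:
  L: [ 1  3 -1  1  0  2  2  0]
  T: [-1 -1 -2 -2 -1 -3 -3 -3]
  I: [ 0  0  0  0  0 -2 -1  0]
  M: [ 0  0  1  1  0  1  1  1]
RREF → pivots at {c,Q,τ,R} ⇒ r = 4

4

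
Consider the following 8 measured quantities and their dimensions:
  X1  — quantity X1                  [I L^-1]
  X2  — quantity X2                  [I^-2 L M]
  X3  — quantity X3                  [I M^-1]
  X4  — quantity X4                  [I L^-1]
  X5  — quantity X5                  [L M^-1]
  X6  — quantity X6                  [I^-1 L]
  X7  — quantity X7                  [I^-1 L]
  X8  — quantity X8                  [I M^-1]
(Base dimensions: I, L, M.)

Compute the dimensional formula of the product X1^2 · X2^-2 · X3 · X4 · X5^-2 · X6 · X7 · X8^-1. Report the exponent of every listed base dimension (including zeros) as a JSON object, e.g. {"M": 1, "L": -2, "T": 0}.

{"I": 5, "L": -5, "M": 0}

Dimensional matrix (I×L×M by X1×X2×X3×X4×X5×X6×X7×X8):
  I: [ 1 -2  1  1  0 -1 -1  1]
  L: [-1  1  0 -1  1  1  1  0]
  M: [ 0  1 -1  0 -1  0  0 -1]
  [I]: (2)·1+(-2)·-2+(1)·1+(1)·1+(-2)·0+(1)·-1+(1)·-1+(-1)·1 = 5
  [L]: (2)·-1+(-2)·1+(1)·0+(1)·-1+(-2)·1+(1)·1+(1)·1+(-1)·0 = -5
  [M]: (2)·0+(-2)·1+(1)·-1+(1)·0+(-2)·-1+(1)·0+(1)·0+(-1)·-1 = 0
⇒ I^5 L^-5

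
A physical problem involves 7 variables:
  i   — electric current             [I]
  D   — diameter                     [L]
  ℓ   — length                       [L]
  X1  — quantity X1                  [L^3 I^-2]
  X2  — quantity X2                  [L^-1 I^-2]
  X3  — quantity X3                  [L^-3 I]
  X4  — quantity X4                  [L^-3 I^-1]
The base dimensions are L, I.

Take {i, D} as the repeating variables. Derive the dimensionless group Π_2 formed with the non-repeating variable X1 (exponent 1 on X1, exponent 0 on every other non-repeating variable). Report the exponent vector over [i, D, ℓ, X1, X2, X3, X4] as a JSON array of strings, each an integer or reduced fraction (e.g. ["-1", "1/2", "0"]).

["2", "-3", "0", "1", "0", "0", "0"]

Exponent matrix [L,I] × [i,D,ℓ,X1,X2,X3,X4]:
  L: [ 0  1  1  3 -1 -3 -3]
  I: [ 1  0  0 -2 -2  1 -1]
Row reduction gives pivot columns i,D; rank = 2
Repeat: i,D; free: ℓ,X1,X2,X3,X4
RREF:
  r0: [   1    0    0   -2   -2    1   -1]
  r1: [   0    1    1    3   -1   -3   -3]
Fix exponent of X1 at 1, ℓ at 0, X2 at 0, X3 at 0, X4 at 0; solve each RREF row for its pivot's exponent:
  r0: exp(i) + (-2)·1 = 0 ⇒ exp(i) = 2
  r1: exp(D) + (3)·1 = 0 ⇒ exp(D) = -3
Π_2 = i^2 · D^-3 · X1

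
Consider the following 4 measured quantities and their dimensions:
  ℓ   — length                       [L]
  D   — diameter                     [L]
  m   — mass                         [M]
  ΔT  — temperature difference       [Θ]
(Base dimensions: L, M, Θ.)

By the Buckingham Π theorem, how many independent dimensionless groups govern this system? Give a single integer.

Exponent matrix [L,M,Θ] × [ℓ,D,m,ΔT]:
  L: [ 1  1  0  0]
  M: [ 0  0  1  0]
  Θ: [ 0  0  0  1]
Echelon form has 3 nonzero rows (pivots: ℓ,m,ΔT)
n=4, r=3 ⇒ 1 dimensionless group

1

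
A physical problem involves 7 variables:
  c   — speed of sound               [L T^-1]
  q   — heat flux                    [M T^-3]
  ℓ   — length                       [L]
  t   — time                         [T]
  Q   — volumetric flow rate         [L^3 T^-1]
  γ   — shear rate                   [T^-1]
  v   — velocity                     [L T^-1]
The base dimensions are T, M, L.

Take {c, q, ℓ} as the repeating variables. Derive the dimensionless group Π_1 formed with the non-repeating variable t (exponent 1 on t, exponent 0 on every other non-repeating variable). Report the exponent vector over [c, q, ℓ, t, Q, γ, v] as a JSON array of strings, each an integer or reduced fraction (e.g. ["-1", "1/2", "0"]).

["1", "0", "-1", "1", "0", "0", "0"]

Write exponents as rows T,M,L / cols c,q,ℓ,t,Q,γ,v:
  T: [-1 -3  0  1 -1 -1 -1]
  M: [ 0  1  0  0  0  0  0]
  L: [ 1  0  1  0  3  0  1]
Row reduction gives pivot columns c,q,ℓ; rank = 3
Repeat: c,q,ℓ; free: t,Q,γ,v
RREF:
  r0: [   1    0    0   -1    1    1    1]
  r1: [   0    1    0    0    0    0    0]
  r2: [   0    0    1    1    2   -1    0]
Fix exponent of t at 1, Q at 0, γ at 0, v at 0; solve each RREF row for its pivot's exponent:
  r0: exp(c) + (-1)·1 = 0 ⇒ exp(c) = 1
  r1: exp(q) + (0)·1 = 0 ⇒ exp(q) = 0
  r2: exp(ℓ) + (1)·1 = 0 ⇒ exp(ℓ) = -1
Π_1 = c · ℓ^-1 · t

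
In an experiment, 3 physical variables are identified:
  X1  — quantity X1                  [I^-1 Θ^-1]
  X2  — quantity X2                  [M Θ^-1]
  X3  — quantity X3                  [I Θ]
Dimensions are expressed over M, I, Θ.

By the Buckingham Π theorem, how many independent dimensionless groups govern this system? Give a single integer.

Dimensional matrix (M×I×Θ by X1×X2×X3):
  M: [ 0  1  0]
  I: [-1  0  1]
  Θ: [-1 -1  1]
Echelon form has 2 nonzero rows (pivots: X1,X2)
n=3, r=2 ⇒ 1 dimensionless group

1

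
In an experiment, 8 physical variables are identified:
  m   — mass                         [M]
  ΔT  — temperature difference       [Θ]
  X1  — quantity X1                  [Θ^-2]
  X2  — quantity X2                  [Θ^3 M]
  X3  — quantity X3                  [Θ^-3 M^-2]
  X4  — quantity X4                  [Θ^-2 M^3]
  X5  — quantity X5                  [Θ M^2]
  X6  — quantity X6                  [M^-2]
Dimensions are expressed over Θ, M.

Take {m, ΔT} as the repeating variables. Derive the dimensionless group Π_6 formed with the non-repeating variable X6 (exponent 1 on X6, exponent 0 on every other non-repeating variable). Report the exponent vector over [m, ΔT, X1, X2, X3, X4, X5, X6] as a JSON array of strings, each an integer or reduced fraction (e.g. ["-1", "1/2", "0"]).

["2", "0", "0", "0", "0", "0", "0", "1"]

Dimensional matrix (Θ×M by m×ΔT×X1×X2×X3×X4×X5×X6):
  Θ: [ 0  1 -2  3 -3 -2  1  0]
  M: [ 1  0  0  1 -2  3  2 -2]
RREF → pivots at {m,ΔT} ⇒ r = 2
Repeat: m,ΔT; free: X1,X2,X3,X4,X5,X6
RREF:
  r0: [   1    0    0    1   -2    3    2   -2]
  r1: [   0    1   -2    3   -3   -2    1    0]
Fix exponent of X6 at 1, X1 at 0, X2 at 0, X3 at 0, X4 at 0, X5 at 0; solve each RREF row for its pivot's exponent:
  r0: exp(m) + (-2)·1 = 0 ⇒ exp(m) = 2
  r1: exp(ΔT) + (0)·1 = 0 ⇒ exp(ΔT) = 0
Π_6 = m^2 · X6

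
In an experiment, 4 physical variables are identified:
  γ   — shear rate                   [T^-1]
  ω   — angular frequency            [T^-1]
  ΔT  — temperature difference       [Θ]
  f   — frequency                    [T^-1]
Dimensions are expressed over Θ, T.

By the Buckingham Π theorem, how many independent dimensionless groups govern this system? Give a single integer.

2

Write exponents as rows Θ,T / cols γ,ω,ΔT,f:
  Θ: [ 0  0  1  0]
  T: [-1 -1  0 -1]
Row reduction gives pivot columns γ,ΔT; rank = 2
n=4, r=2 ⇒ 2 dimensionless groups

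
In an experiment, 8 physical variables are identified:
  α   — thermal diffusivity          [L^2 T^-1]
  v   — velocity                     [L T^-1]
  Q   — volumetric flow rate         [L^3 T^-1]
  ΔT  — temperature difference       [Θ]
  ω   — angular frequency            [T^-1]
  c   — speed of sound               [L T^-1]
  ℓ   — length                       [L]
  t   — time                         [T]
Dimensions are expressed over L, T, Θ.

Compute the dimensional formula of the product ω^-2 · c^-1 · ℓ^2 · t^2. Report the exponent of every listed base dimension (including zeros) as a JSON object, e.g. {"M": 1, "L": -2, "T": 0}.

Exponent matrix [L,T,Θ] × [α,v,Q,ΔT,ω,c,ℓ,t]:
  L: [ 2  1  3  0  0  1  1  0]
  T: [-1 -1 -1  0 -1 -1  0  1]
  Θ: [ 0  0  0  1  0  0  0  0]
  [L]: (-2)·0+(-1)·1+(2)·1+(2)·0 = 1
  [T]: (-2)·-1+(-1)·-1+(2)·0+(2)·1 = 5
  [Θ]: (-2)·0+(-1)·0+(2)·0+(2)·0 = 0
⇒ L T^5

{"L": 1, "T": 5, "Θ": 0}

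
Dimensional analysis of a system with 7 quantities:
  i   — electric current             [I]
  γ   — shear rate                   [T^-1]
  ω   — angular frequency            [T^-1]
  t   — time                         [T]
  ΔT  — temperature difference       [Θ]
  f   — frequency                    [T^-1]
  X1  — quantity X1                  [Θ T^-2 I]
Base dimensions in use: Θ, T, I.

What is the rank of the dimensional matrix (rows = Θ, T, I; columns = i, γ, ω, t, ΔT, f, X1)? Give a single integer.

3

Dimensional matrix (Θ×T×I by i×γ×ω×t×ΔT×f×X1):
  Θ: [ 0  0  0  0  1  0  1]
  T: [ 0 -1 -1  1  0 -1 -2]
  I: [ 1  0  0  0  0  0  1]
Echelon form has 3 nonzero rows (pivots: i,γ,ΔT)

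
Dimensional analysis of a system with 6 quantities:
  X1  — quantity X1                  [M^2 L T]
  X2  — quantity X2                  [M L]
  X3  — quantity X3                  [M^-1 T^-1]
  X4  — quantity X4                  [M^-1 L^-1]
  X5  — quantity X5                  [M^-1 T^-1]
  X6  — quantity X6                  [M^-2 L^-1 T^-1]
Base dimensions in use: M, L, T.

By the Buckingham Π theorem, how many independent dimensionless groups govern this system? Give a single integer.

4

Dimensional matrix (M×L×T by X1×X2×X3×X4×X5×X6):
  M: [ 2  1 -1 -1 -1 -2]
  L: [ 1  1  0 -1  0 -1]
  T: [ 1  0 -1  0 -1 -1]
RREF → pivots at {X1,X2} ⇒ r = 2
6 vars − rank 2 = 4 Π groups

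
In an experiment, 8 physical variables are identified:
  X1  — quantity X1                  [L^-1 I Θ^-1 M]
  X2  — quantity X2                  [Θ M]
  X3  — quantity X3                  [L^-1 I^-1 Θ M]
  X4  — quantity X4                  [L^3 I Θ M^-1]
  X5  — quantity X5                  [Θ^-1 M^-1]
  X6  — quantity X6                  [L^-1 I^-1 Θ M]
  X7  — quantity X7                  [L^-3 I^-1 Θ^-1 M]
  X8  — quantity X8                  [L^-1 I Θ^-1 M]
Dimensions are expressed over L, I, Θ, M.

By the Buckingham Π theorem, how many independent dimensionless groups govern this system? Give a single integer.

5

Exponent matrix [L,I,Θ,M] × [X1,X2,X3,X4,X5,X6,X7,X8]:
  L: [-1  0 -1  3  0 -1 -3 -1]
  I: [ 1  0 -1  1  0 -1 -1  1]
  Θ: [-1  1  1  1 -1  1 -1 -1]
  M: [ 1  1  1 -1 -1  1  1  1]
Echelon form has 3 nonzero rows (pivots: X1,X2,X3)
Π count = n − r = 8 − 3 = 5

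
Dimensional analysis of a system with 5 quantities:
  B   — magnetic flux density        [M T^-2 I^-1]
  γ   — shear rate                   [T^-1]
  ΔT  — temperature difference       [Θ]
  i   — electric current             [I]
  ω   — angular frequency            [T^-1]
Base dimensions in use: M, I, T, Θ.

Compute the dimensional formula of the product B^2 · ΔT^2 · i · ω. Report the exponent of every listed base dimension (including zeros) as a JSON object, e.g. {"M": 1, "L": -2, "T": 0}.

Write exponents as rows M,I,T,Θ / cols B,γ,ΔT,i,ω:
  M: [ 1  0  0  0  0]
  I: [-1  0  0  1  0]
  T: [-2 -1  0  0 -1]
  Θ: [ 0  0  1  0  0]
  [M]: (2)·1+(2)·0+(1)·0+(1)·0 = 2
  [I]: (2)·-1+(2)·0+(1)·1+(1)·0 = -1
  [T]: (2)·-2+(2)·0+(1)·0+(1)·-1 = -5
  [Θ]: (2)·0+(2)·1+(1)·0+(1)·0 = 2
⇒ M^2 I^-1 T^-5 Θ^2

{"M": 2, "I": -1, "T": -5, "Θ": 2}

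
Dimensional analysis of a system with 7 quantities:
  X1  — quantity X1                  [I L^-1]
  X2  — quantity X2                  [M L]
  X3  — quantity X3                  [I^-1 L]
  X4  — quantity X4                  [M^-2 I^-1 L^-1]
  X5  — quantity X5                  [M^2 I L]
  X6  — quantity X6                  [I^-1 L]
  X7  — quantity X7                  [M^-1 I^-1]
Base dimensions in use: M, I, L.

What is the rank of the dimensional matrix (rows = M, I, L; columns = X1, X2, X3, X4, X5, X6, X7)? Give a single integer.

Exponent matrix [M,I,L] × [X1,X2,X3,X4,X5,X6,X7]:
  M: [ 0  1  0 -2  2  0 -1]
  I: [ 1  0 -1 -1  1 -1 -1]
  L: [-1  1  1 -1  1  1  0]
Row reduction gives pivot columns X1,X2; rank = 2

2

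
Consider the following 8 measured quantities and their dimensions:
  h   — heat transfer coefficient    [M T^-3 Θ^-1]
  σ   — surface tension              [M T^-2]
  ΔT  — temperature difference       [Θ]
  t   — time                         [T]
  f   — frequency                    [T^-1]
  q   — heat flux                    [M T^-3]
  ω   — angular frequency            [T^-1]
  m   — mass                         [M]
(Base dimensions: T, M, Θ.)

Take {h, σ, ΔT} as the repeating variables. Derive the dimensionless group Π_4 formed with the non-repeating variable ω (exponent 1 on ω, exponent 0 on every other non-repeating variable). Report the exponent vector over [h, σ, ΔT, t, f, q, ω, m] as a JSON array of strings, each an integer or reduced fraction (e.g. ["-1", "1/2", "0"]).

["-1", "1", "-1", "0", "0", "0", "1", "0"]

Exponent matrix [T,M,Θ] × [h,σ,ΔT,t,f,q,ω,m]:
  T: [-3 -2  0  1 -1 -3 -1  0]
  M: [ 1  1  0  0  0  1  0  1]
  Θ: [-1  0  1  0  0  0  0  0]
RREF → pivots at {h,σ,ΔT} ⇒ r = 3
Repeat: h,σ,ΔT; free: t,f,q,ω,m
RREF:
  r0: [   1    0    0   -1    1    1    1   -2]
  r1: [   0    1    0    1   -1    0   -1    3]
  r2: [   0    0    1   -1    1    1    1   -2]
Fix exponent of ω at 1, t at 0, f at 0, q at 0, m at 0; solve each RREF row for its pivot's exponent:
  r0: exp(h) + (1)·1 = 0 ⇒ exp(h) = -1
  r1: exp(σ) + (-1)·1 = 0 ⇒ exp(σ) = 1
  r2: exp(ΔT) + (1)·1 = 0 ⇒ exp(ΔT) = -1
Π_4 = h^-1 · σ · ΔT^-1 · ω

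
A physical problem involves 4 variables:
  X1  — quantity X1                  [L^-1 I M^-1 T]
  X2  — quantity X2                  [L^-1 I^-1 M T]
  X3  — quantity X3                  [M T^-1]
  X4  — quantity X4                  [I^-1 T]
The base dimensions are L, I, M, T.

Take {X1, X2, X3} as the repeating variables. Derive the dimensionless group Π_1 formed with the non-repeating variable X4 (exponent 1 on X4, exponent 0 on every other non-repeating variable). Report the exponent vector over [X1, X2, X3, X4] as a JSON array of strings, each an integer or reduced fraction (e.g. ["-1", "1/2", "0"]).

["1/2", "-1/2", "1", "1"]

Exponent matrix [L,I,M,T] × [X1,X2,X3,X4]:
  L: [-1 -1  0  0]
  I: [ 1 -1  0 -1]
  M: [-1  1  1  0]
  T: [ 1  1 -1  1]
Echelon form has 3 nonzero rows (pivots: X1,X2,X3)
Repeat: X1,X2,X3; free: X4
RREF:
  r0: [   1    0    0 -1/2]
  r1: [   0    1    0  1/2]
  r2: [   0    0    1   -1]
  r3: [   0    0    0    0]
Fix exponent of X4 at 1; solve each RREF row for its pivot's exponent:
  r0: exp(X1) + (-1/2)·1 = 0 ⇒ exp(X1) = 1/2
  r1: exp(X2) + (1/2)·1 = 0 ⇒ exp(X2) = -1/2
  r2: exp(X3) + (-1)·1 = 0 ⇒ exp(X3) = 1
Π_1 = X1^(1/2) · X2^(-1/2) · X3 · X4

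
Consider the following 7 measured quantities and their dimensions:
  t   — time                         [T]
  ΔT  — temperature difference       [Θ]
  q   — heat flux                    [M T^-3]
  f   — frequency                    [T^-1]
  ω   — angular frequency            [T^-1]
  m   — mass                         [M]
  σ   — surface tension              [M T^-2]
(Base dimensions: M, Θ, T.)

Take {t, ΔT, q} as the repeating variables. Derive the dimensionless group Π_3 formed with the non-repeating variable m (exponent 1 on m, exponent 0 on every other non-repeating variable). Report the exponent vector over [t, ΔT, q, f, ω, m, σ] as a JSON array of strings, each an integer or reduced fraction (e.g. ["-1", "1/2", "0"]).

Dimensional matrix (M×Θ×T by t×ΔT×q×f×ω×m×σ):
  M: [ 0  0  1  0  0  1  1]
  Θ: [ 0  1  0  0  0  0  0]
  T: [ 1  0 -3 -1 -1  0 -2]
RREF → pivots at {t,ΔT,q} ⇒ r = 3
Repeat: t,ΔT,q; free: f,ω,m,σ
RREF:
  r0: [   1    0    0   -1   -1    3    1]
  r1: [   0    1    0    0    0    0    0]
  r2: [   0    0    1    0    0    1    1]
Fix exponent of m at 1, f at 0, ω at 0, σ at 0; solve each RREF row for its pivot's exponent:
  r0: exp(t) + (3)·1 = 0 ⇒ exp(t) = -3
  r1: exp(ΔT) + (0)·1 = 0 ⇒ exp(ΔT) = 0
  r2: exp(q) + (1)·1 = 0 ⇒ exp(q) = -1
Π_3 = t^-3 · q^-1 · m

["-3", "0", "-1", "0", "0", "1", "0"]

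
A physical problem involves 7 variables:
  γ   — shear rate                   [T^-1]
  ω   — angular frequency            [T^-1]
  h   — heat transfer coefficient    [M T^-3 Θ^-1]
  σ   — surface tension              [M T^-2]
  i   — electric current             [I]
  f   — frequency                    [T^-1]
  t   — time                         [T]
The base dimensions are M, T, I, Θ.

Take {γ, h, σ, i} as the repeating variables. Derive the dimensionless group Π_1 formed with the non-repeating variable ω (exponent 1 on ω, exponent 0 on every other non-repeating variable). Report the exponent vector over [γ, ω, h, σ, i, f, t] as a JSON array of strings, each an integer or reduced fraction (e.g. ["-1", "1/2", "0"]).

Write exponents as rows M,T,I,Θ / cols γ,ω,h,σ,i,f,t:
  M: [ 0  0  1  1  0  0  0]
  T: [-1 -1 -3 -2  0 -1  1]
  I: [ 0  0  0  0  1  0  0]
  Θ: [ 0  0 -1  0  0  0  0]
RREF → pivots at {γ,h,σ,i} ⇒ r = 4
Pivot set = {γ,h,σ,i}, free = {ω,f,t}
RREF:
  r0: [   1    1    0    0    0    1   -1]
  r1: [   0    0    1    0    0    0    0]
  r2: [   0    0    0    1    0    0    0]
  r3: [   0    0    0    0    1    0    0]
Fix exponent of ω at 1, f at 0, t at 0; solve each RREF row for its pivot's exponent:
  r0: exp(γ) + (1)·1 = 0 ⇒ exp(γ) = -1
  r1: exp(h) + (0)·1 = 0 ⇒ exp(h) = 0
  r2: exp(σ) + (0)·1 = 0 ⇒ exp(σ) = 0
  r3: exp(i) + (0)·1 = 0 ⇒ exp(i) = 0
Π_1 = γ^-1 · ω

["-1", "1", "0", "0", "0", "0", "0"]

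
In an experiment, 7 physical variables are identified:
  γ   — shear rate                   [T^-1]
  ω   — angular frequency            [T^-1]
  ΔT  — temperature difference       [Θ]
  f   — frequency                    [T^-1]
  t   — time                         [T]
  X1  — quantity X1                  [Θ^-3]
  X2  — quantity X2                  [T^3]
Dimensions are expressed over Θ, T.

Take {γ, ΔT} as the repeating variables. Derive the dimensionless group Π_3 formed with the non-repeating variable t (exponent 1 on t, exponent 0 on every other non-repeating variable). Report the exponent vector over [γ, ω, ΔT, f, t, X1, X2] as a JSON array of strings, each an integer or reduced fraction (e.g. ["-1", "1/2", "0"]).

Write exponents as rows Θ,T / cols γ,ω,ΔT,f,t,X1,X2:
  Θ: [ 0  0  1  0  0 -3  0]
  T: [-1 -1  0 -1  1  0  3]
Echelon form has 2 nonzero rows (pivots: γ,ΔT)
Pivot set = {γ,ΔT}, free = {ω,f,t,X1,X2}
RREF:
  r0: [   1    1    0    1   -1    0   -3]
  r1: [   0    0    1    0    0   -3    0]
Fix exponent of t at 1, ω at 0, f at 0, X1 at 0, X2 at 0; solve each RREF row for its pivot's exponent:
  r0: exp(γ) + (-1)·1 = 0 ⇒ exp(γ) = 1
  r1: exp(ΔT) + (0)·1 = 0 ⇒ exp(ΔT) = 0
Π_3 = γ · t

["1", "0", "0", "0", "1", "0", "0"]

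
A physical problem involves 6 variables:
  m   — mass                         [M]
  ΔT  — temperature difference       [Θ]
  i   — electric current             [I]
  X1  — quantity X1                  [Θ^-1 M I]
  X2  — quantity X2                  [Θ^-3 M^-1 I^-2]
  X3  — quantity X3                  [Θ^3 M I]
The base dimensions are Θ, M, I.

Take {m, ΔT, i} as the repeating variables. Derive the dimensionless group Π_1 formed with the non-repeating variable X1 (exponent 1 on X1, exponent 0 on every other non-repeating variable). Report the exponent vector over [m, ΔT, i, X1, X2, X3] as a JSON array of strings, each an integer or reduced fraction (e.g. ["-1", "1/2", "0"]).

["-1", "1", "-1", "1", "0", "0"]

Dimensional matrix (Θ×M×I by m×ΔT×i×X1×X2×X3):
  Θ: [ 0  1  0 -1 -3  3]
  M: [ 1  0  0  1 -1  1]
  I: [ 0  0  1  1 -2  1]
RREF → pivots at {m,ΔT,i} ⇒ r = 3
Repeat: m,ΔT,i; free: X1,X2,X3
RREF:
  r0: [   1    0    0    1   -1    1]
  r1: [   0    1    0   -1   -3    3]
  r2: [   0    0    1    1   -2    1]
Fix exponent of X1 at 1, X2 at 0, X3 at 0; solve each RREF row for its pivot's exponent:
  r0: exp(m) + (1)·1 = 0 ⇒ exp(m) = -1
  r1: exp(ΔT) + (-1)·1 = 0 ⇒ exp(ΔT) = 1
  r2: exp(i) + (1)·1 = 0 ⇒ exp(i) = -1
Π_1 = m^-1 · ΔT · i^-1 · X1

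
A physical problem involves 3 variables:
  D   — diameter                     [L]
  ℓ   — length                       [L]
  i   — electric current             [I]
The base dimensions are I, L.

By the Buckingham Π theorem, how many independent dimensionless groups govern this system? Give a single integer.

1

Dimensional matrix (I×L by D×ℓ×i):
  I: [ 0  0  1]
  L: [ 1  1  0]
Row reduction gives pivot columns D,i; rank = 2
Π count = n − r = 3 − 2 = 1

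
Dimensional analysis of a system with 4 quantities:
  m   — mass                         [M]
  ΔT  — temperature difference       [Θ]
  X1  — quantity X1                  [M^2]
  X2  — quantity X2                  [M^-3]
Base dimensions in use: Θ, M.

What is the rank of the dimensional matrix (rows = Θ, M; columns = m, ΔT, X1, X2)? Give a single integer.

2

Dimensional matrix (Θ×M by m×ΔT×X1×X2):
  Θ: [ 0  1  0  0]
  M: [ 1  0  2 -3]
Row reduction gives pivot columns m,ΔT; rank = 2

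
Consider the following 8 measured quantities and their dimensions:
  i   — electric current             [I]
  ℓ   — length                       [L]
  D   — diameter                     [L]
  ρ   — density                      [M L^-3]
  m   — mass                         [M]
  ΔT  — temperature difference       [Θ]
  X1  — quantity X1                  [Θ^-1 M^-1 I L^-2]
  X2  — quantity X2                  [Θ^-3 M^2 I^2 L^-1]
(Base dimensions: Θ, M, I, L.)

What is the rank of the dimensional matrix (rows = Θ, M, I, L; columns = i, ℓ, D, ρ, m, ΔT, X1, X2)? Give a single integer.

4

Exponent matrix [Θ,M,I,L] × [i,ℓ,D,ρ,m,ΔT,X1,X2]:
  Θ: [ 0  0  0  0  0  1 -1 -3]
  M: [ 0  0  0  1  1  0 -1  2]
  I: [ 1  0  0  0  0  0  1  2]
  L: [ 0  1  1 -3  0  0 -2 -1]
RREF → pivots at {i,ℓ,ρ,ΔT} ⇒ r = 4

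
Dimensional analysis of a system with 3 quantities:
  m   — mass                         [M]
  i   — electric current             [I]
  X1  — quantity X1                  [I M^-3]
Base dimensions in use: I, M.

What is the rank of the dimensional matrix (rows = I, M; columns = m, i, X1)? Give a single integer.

Dimensional matrix (I×M by m×i×X1):
  I: [ 0  1  1]
  M: [ 1  0 -3]
Echelon form has 2 nonzero rows (pivots: m,i)

2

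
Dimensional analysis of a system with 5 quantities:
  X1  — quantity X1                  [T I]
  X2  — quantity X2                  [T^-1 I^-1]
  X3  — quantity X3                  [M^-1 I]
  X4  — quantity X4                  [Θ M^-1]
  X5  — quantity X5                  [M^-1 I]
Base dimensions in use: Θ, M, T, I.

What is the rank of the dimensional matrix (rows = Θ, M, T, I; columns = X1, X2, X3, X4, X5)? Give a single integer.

Exponent matrix [Θ,M,T,I] × [X1,X2,X3,X4,X5]:
  Θ: [ 0  0  0  1  0]
  M: [ 0  0 -1 -1 -1]
  T: [ 1 -1  0  0  0]
  I: [ 1 -1  1  0  1]
Row reduction gives pivot columns X1,X3,X4; rank = 3

3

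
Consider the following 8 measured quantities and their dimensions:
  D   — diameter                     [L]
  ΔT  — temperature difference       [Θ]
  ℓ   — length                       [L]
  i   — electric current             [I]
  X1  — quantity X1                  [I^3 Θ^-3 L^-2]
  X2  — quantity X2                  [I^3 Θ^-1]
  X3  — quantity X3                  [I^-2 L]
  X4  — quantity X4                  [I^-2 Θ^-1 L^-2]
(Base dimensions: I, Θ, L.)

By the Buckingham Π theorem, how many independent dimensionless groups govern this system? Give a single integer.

5

Exponent matrix [I,Θ,L] × [D,ΔT,ℓ,i,X1,X2,X3,X4]:
  I: [ 0  0  0  1  3  3 -2 -2]
  Θ: [ 0  1  0  0 -3 -1  0 -1]
  L: [ 1  0  1  0 -2  0  1 -2]
Echelon form has 3 nonzero rows (pivots: D,ΔT,i)
n=8, r=3 ⇒ 5 dimensionless groups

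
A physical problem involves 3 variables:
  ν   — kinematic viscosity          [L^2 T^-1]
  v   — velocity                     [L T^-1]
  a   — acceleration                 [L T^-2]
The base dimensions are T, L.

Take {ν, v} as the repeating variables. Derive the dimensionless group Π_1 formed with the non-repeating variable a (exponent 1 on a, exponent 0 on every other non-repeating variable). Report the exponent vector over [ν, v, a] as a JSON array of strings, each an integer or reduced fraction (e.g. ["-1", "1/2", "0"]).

Dimensional matrix (T×L by ν×v×a):
  T: [-1 -1 -2]
  L: [ 2  1  1]
RREF → pivots at {ν,v} ⇒ r = 2
Repeat: ν,v; free: a
RREF:
  r0: [   1    0   -1]
  r1: [   0    1    3]
Fix exponent of a at 1; solve each RREF row for its pivot's exponent:
  r0: exp(ν) + (-1)·1 = 0 ⇒ exp(ν) = 1
  r1: exp(v) + (3)·1 = 0 ⇒ exp(v) = -3
Π_1 = ν · v^-3 · a

["1", "-3", "1"]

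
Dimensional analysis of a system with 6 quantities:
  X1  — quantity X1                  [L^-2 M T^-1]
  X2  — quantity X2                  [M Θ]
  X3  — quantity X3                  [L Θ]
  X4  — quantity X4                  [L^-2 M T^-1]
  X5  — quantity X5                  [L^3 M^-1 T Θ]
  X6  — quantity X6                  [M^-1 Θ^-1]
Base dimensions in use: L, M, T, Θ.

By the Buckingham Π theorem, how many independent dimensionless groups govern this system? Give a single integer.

3

Dimensional matrix (L×M×T×Θ by X1×X2×X3×X4×X5×X6):
  L: [-2  0  1 -2  3  0]
  M: [ 1  1  0  1 -1 -1]
  T: [-1  0  0 -1  1  0]
  Θ: [ 0  1  1  0  1 -1]
RREF → pivots at {X1,X2,X3} ⇒ r = 3
n=6, r=3 ⇒ 3 dimensionless groups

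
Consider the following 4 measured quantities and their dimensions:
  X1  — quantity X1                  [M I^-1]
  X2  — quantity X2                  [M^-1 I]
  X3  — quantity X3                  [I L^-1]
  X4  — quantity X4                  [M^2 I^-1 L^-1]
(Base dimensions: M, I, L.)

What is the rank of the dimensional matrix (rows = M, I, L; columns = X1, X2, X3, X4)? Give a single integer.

Exponent matrix [M,I,L] × [X1,X2,X3,X4]:
  M: [ 1 -1  0  2]
  I: [-1  1  1 -1]
  L: [ 0  0 -1 -1]
Row reduction gives pivot columns X1,X3; rank = 2

2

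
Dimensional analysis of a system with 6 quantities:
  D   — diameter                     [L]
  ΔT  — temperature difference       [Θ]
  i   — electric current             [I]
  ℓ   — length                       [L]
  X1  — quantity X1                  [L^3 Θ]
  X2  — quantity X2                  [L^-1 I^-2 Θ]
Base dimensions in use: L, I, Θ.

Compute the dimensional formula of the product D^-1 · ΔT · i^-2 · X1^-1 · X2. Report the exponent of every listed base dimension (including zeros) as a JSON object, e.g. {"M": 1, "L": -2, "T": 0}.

Dimensional matrix (L×I×Θ by D×ΔT×i×ℓ×X1×X2):
  L: [ 1  0  0  1  3 -1]
  I: [ 0  0  1  0  0 -2]
  Θ: [ 0  1  0  0  1  1]
  [L]: (-1)·1+(1)·0+(-2)·0+(-1)·3+(1)·-1 = -5
  [I]: (-1)·0+(1)·0+(-2)·1+(-1)·0+(1)·-2 = -4
  [Θ]: (-1)·0+(1)·1+(-2)·0+(-1)·1+(1)·1 = 1
⇒ L^-5 I^-4 Θ

{"L": -5, "I": -4, "Θ": 1}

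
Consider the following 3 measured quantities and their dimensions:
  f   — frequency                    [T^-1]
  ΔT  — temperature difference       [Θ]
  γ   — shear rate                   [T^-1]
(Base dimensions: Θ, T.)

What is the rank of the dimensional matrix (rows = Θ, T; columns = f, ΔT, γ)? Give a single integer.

2

Dimensional matrix (Θ×T by f×ΔT×γ):
  Θ: [ 0  1  0]
  T: [-1  0 -1]
RREF → pivots at {f,ΔT} ⇒ r = 2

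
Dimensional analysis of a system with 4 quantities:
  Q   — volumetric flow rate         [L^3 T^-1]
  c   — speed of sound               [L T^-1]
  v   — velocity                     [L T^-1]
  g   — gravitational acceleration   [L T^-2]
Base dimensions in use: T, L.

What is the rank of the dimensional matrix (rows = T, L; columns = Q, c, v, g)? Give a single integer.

2

Exponent matrix [T,L] × [Q,c,v,g]:
  T: [-1 -1 -1 -2]
  L: [ 3  1  1  1]
Echelon form has 2 nonzero rows (pivots: Q,c)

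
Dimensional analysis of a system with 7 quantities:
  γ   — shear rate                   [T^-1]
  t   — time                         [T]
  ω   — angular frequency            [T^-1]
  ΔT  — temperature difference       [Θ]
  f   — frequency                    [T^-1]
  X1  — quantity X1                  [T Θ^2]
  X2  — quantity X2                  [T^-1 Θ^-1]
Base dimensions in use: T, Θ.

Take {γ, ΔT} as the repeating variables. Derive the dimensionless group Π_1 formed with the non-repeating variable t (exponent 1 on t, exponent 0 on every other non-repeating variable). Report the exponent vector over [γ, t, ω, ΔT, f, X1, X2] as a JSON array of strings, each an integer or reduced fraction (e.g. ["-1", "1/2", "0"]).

Write exponents as rows T,Θ / cols γ,t,ω,ΔT,f,X1,X2:
  T: [-1  1 -1  0 -1  1 -1]
  Θ: [ 0  0  0  1  0  2 -1]
Echelon form has 2 nonzero rows (pivots: γ,ΔT)
Pivot set = {γ,ΔT}, free = {t,ω,f,X1,X2}
RREF:
  r0: [   1   -1    1    0    1   -1    1]
  r1: [   0    0    0    1    0    2   -1]
Fix exponent of t at 1, ω at 0, f at 0, X1 at 0, X2 at 0; solve each RREF row for its pivot's exponent:
  r0: exp(γ) + (-1)·1 = 0 ⇒ exp(γ) = 1
  r1: exp(ΔT) + (0)·1 = 0 ⇒ exp(ΔT) = 0
Π_1 = γ · t

["1", "1", "0", "0", "0", "0", "0"]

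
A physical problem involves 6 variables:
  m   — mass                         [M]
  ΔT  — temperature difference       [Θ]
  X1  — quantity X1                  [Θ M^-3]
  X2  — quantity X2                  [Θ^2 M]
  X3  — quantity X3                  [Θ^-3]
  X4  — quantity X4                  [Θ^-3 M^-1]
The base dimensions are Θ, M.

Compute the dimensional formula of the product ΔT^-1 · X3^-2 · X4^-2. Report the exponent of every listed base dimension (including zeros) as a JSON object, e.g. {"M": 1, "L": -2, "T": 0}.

Dimensional matrix (Θ×M by m×ΔT×X1×X2×X3×X4):
  Θ: [ 0  1  1  2 -3 -3]
  M: [ 1  0 -3  1  0 -1]
  [Θ]: (-1)·1+(-2)·-3+(-2)·-3 = 11
  [M]: (-1)·0+(-2)·0+(-2)·-1 = 2
⇒ Θ^11 M^2

{"Θ": 11, "M": 2}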